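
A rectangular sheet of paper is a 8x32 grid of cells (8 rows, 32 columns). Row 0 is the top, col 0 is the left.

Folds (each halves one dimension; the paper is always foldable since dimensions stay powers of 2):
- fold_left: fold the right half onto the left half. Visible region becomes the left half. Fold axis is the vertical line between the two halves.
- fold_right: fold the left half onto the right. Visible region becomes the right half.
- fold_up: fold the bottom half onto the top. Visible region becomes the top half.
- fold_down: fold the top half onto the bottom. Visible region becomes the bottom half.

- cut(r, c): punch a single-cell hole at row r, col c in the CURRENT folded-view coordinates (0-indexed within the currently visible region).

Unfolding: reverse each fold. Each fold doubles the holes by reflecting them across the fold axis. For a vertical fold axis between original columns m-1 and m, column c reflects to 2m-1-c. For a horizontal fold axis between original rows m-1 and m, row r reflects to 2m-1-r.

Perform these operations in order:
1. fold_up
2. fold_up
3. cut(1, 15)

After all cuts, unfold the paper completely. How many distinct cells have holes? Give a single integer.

Answer: 4

Derivation:
Op 1 fold_up: fold axis h@4; visible region now rows[0,4) x cols[0,32) = 4x32
Op 2 fold_up: fold axis h@2; visible region now rows[0,2) x cols[0,32) = 2x32
Op 3 cut(1, 15): punch at orig (1,15); cuts so far [(1, 15)]; region rows[0,2) x cols[0,32) = 2x32
Unfold 1 (reflect across h@2): 2 holes -> [(1, 15), (2, 15)]
Unfold 2 (reflect across h@4): 4 holes -> [(1, 15), (2, 15), (5, 15), (6, 15)]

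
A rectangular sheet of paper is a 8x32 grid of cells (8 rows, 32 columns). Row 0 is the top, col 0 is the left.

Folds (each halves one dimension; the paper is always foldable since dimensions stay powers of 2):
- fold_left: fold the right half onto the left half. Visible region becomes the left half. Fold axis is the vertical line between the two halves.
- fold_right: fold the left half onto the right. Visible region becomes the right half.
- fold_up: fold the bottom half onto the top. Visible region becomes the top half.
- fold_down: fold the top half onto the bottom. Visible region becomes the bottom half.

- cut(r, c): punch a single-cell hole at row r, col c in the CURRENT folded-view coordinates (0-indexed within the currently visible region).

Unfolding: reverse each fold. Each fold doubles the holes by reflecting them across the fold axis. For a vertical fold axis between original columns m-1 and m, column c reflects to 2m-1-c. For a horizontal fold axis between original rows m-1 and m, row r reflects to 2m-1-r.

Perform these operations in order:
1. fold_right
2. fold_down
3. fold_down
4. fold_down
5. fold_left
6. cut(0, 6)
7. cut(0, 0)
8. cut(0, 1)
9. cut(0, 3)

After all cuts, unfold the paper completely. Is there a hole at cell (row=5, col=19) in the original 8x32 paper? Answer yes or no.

Op 1 fold_right: fold axis v@16; visible region now rows[0,8) x cols[16,32) = 8x16
Op 2 fold_down: fold axis h@4; visible region now rows[4,8) x cols[16,32) = 4x16
Op 3 fold_down: fold axis h@6; visible region now rows[6,8) x cols[16,32) = 2x16
Op 4 fold_down: fold axis h@7; visible region now rows[7,8) x cols[16,32) = 1x16
Op 5 fold_left: fold axis v@24; visible region now rows[7,8) x cols[16,24) = 1x8
Op 6 cut(0, 6): punch at orig (7,22); cuts so far [(7, 22)]; region rows[7,8) x cols[16,24) = 1x8
Op 7 cut(0, 0): punch at orig (7,16); cuts so far [(7, 16), (7, 22)]; region rows[7,8) x cols[16,24) = 1x8
Op 8 cut(0, 1): punch at orig (7,17); cuts so far [(7, 16), (7, 17), (7, 22)]; region rows[7,8) x cols[16,24) = 1x8
Op 9 cut(0, 3): punch at orig (7,19); cuts so far [(7, 16), (7, 17), (7, 19), (7, 22)]; region rows[7,8) x cols[16,24) = 1x8
Unfold 1 (reflect across v@24): 8 holes -> [(7, 16), (7, 17), (7, 19), (7, 22), (7, 25), (7, 28), (7, 30), (7, 31)]
Unfold 2 (reflect across h@7): 16 holes -> [(6, 16), (6, 17), (6, 19), (6, 22), (6, 25), (6, 28), (6, 30), (6, 31), (7, 16), (7, 17), (7, 19), (7, 22), (7, 25), (7, 28), (7, 30), (7, 31)]
Unfold 3 (reflect across h@6): 32 holes -> [(4, 16), (4, 17), (4, 19), (4, 22), (4, 25), (4, 28), (4, 30), (4, 31), (5, 16), (5, 17), (5, 19), (5, 22), (5, 25), (5, 28), (5, 30), (5, 31), (6, 16), (6, 17), (6, 19), (6, 22), (6, 25), (6, 28), (6, 30), (6, 31), (7, 16), (7, 17), (7, 19), (7, 22), (7, 25), (7, 28), (7, 30), (7, 31)]
Unfold 4 (reflect across h@4): 64 holes -> [(0, 16), (0, 17), (0, 19), (0, 22), (0, 25), (0, 28), (0, 30), (0, 31), (1, 16), (1, 17), (1, 19), (1, 22), (1, 25), (1, 28), (1, 30), (1, 31), (2, 16), (2, 17), (2, 19), (2, 22), (2, 25), (2, 28), (2, 30), (2, 31), (3, 16), (3, 17), (3, 19), (3, 22), (3, 25), (3, 28), (3, 30), (3, 31), (4, 16), (4, 17), (4, 19), (4, 22), (4, 25), (4, 28), (4, 30), (4, 31), (5, 16), (5, 17), (5, 19), (5, 22), (5, 25), (5, 28), (5, 30), (5, 31), (6, 16), (6, 17), (6, 19), (6, 22), (6, 25), (6, 28), (6, 30), (6, 31), (7, 16), (7, 17), (7, 19), (7, 22), (7, 25), (7, 28), (7, 30), (7, 31)]
Unfold 5 (reflect across v@16): 128 holes -> [(0, 0), (0, 1), (0, 3), (0, 6), (0, 9), (0, 12), (0, 14), (0, 15), (0, 16), (0, 17), (0, 19), (0, 22), (0, 25), (0, 28), (0, 30), (0, 31), (1, 0), (1, 1), (1, 3), (1, 6), (1, 9), (1, 12), (1, 14), (1, 15), (1, 16), (1, 17), (1, 19), (1, 22), (1, 25), (1, 28), (1, 30), (1, 31), (2, 0), (2, 1), (2, 3), (2, 6), (2, 9), (2, 12), (2, 14), (2, 15), (2, 16), (2, 17), (2, 19), (2, 22), (2, 25), (2, 28), (2, 30), (2, 31), (3, 0), (3, 1), (3, 3), (3, 6), (3, 9), (3, 12), (3, 14), (3, 15), (3, 16), (3, 17), (3, 19), (3, 22), (3, 25), (3, 28), (3, 30), (3, 31), (4, 0), (4, 1), (4, 3), (4, 6), (4, 9), (4, 12), (4, 14), (4, 15), (4, 16), (4, 17), (4, 19), (4, 22), (4, 25), (4, 28), (4, 30), (4, 31), (5, 0), (5, 1), (5, 3), (5, 6), (5, 9), (5, 12), (5, 14), (5, 15), (5, 16), (5, 17), (5, 19), (5, 22), (5, 25), (5, 28), (5, 30), (5, 31), (6, 0), (6, 1), (6, 3), (6, 6), (6, 9), (6, 12), (6, 14), (6, 15), (6, 16), (6, 17), (6, 19), (6, 22), (6, 25), (6, 28), (6, 30), (6, 31), (7, 0), (7, 1), (7, 3), (7, 6), (7, 9), (7, 12), (7, 14), (7, 15), (7, 16), (7, 17), (7, 19), (7, 22), (7, 25), (7, 28), (7, 30), (7, 31)]
Holes: [(0, 0), (0, 1), (0, 3), (0, 6), (0, 9), (0, 12), (0, 14), (0, 15), (0, 16), (0, 17), (0, 19), (0, 22), (0, 25), (0, 28), (0, 30), (0, 31), (1, 0), (1, 1), (1, 3), (1, 6), (1, 9), (1, 12), (1, 14), (1, 15), (1, 16), (1, 17), (1, 19), (1, 22), (1, 25), (1, 28), (1, 30), (1, 31), (2, 0), (2, 1), (2, 3), (2, 6), (2, 9), (2, 12), (2, 14), (2, 15), (2, 16), (2, 17), (2, 19), (2, 22), (2, 25), (2, 28), (2, 30), (2, 31), (3, 0), (3, 1), (3, 3), (3, 6), (3, 9), (3, 12), (3, 14), (3, 15), (3, 16), (3, 17), (3, 19), (3, 22), (3, 25), (3, 28), (3, 30), (3, 31), (4, 0), (4, 1), (4, 3), (4, 6), (4, 9), (4, 12), (4, 14), (4, 15), (4, 16), (4, 17), (4, 19), (4, 22), (4, 25), (4, 28), (4, 30), (4, 31), (5, 0), (5, 1), (5, 3), (5, 6), (5, 9), (5, 12), (5, 14), (5, 15), (5, 16), (5, 17), (5, 19), (5, 22), (5, 25), (5, 28), (5, 30), (5, 31), (6, 0), (6, 1), (6, 3), (6, 6), (6, 9), (6, 12), (6, 14), (6, 15), (6, 16), (6, 17), (6, 19), (6, 22), (6, 25), (6, 28), (6, 30), (6, 31), (7, 0), (7, 1), (7, 3), (7, 6), (7, 9), (7, 12), (7, 14), (7, 15), (7, 16), (7, 17), (7, 19), (7, 22), (7, 25), (7, 28), (7, 30), (7, 31)]

Answer: yes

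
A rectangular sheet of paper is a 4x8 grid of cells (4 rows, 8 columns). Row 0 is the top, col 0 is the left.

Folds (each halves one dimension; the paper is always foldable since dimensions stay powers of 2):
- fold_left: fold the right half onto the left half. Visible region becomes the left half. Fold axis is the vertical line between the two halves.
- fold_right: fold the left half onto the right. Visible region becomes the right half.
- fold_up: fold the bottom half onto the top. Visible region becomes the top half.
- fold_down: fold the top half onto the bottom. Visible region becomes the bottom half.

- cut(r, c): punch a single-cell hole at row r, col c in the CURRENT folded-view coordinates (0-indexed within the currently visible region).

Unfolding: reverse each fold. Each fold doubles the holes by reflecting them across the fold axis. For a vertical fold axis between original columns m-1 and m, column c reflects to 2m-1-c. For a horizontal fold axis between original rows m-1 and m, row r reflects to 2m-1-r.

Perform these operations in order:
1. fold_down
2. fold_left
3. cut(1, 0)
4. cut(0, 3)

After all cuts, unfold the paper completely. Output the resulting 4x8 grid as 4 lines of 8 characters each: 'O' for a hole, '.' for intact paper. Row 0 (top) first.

Answer: O......O
...OO...
...OO...
O......O

Derivation:
Op 1 fold_down: fold axis h@2; visible region now rows[2,4) x cols[0,8) = 2x8
Op 2 fold_left: fold axis v@4; visible region now rows[2,4) x cols[0,4) = 2x4
Op 3 cut(1, 0): punch at orig (3,0); cuts so far [(3, 0)]; region rows[2,4) x cols[0,4) = 2x4
Op 4 cut(0, 3): punch at orig (2,3); cuts so far [(2, 3), (3, 0)]; region rows[2,4) x cols[0,4) = 2x4
Unfold 1 (reflect across v@4): 4 holes -> [(2, 3), (2, 4), (3, 0), (3, 7)]
Unfold 2 (reflect across h@2): 8 holes -> [(0, 0), (0, 7), (1, 3), (1, 4), (2, 3), (2, 4), (3, 0), (3, 7)]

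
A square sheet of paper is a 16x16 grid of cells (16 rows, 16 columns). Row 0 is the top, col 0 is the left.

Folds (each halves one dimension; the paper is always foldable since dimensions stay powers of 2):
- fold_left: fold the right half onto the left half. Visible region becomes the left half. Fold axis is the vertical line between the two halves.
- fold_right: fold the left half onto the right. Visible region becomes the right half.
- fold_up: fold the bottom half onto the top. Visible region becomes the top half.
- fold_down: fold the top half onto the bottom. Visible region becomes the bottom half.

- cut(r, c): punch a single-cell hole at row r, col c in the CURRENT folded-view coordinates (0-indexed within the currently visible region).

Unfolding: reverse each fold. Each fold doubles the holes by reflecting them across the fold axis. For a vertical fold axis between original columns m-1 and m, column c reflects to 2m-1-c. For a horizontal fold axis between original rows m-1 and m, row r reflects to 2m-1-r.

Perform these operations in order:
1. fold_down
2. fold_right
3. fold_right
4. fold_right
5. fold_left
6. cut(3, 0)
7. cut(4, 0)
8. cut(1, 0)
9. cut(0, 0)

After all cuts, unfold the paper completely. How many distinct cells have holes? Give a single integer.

Answer: 128

Derivation:
Op 1 fold_down: fold axis h@8; visible region now rows[8,16) x cols[0,16) = 8x16
Op 2 fold_right: fold axis v@8; visible region now rows[8,16) x cols[8,16) = 8x8
Op 3 fold_right: fold axis v@12; visible region now rows[8,16) x cols[12,16) = 8x4
Op 4 fold_right: fold axis v@14; visible region now rows[8,16) x cols[14,16) = 8x2
Op 5 fold_left: fold axis v@15; visible region now rows[8,16) x cols[14,15) = 8x1
Op 6 cut(3, 0): punch at orig (11,14); cuts so far [(11, 14)]; region rows[8,16) x cols[14,15) = 8x1
Op 7 cut(4, 0): punch at orig (12,14); cuts so far [(11, 14), (12, 14)]; region rows[8,16) x cols[14,15) = 8x1
Op 8 cut(1, 0): punch at orig (9,14); cuts so far [(9, 14), (11, 14), (12, 14)]; region rows[8,16) x cols[14,15) = 8x1
Op 9 cut(0, 0): punch at orig (8,14); cuts so far [(8, 14), (9, 14), (11, 14), (12, 14)]; region rows[8,16) x cols[14,15) = 8x1
Unfold 1 (reflect across v@15): 8 holes -> [(8, 14), (8, 15), (9, 14), (9, 15), (11, 14), (11, 15), (12, 14), (12, 15)]
Unfold 2 (reflect across v@14): 16 holes -> [(8, 12), (8, 13), (8, 14), (8, 15), (9, 12), (9, 13), (9, 14), (9, 15), (11, 12), (11, 13), (11, 14), (11, 15), (12, 12), (12, 13), (12, 14), (12, 15)]
Unfold 3 (reflect across v@12): 32 holes -> [(8, 8), (8, 9), (8, 10), (8, 11), (8, 12), (8, 13), (8, 14), (8, 15), (9, 8), (9, 9), (9, 10), (9, 11), (9, 12), (9, 13), (9, 14), (9, 15), (11, 8), (11, 9), (11, 10), (11, 11), (11, 12), (11, 13), (11, 14), (11, 15), (12, 8), (12, 9), (12, 10), (12, 11), (12, 12), (12, 13), (12, 14), (12, 15)]
Unfold 4 (reflect across v@8): 64 holes -> [(8, 0), (8, 1), (8, 2), (8, 3), (8, 4), (8, 5), (8, 6), (8, 7), (8, 8), (8, 9), (8, 10), (8, 11), (8, 12), (8, 13), (8, 14), (8, 15), (9, 0), (9, 1), (9, 2), (9, 3), (9, 4), (9, 5), (9, 6), (9, 7), (9, 8), (9, 9), (9, 10), (9, 11), (9, 12), (9, 13), (9, 14), (9, 15), (11, 0), (11, 1), (11, 2), (11, 3), (11, 4), (11, 5), (11, 6), (11, 7), (11, 8), (11, 9), (11, 10), (11, 11), (11, 12), (11, 13), (11, 14), (11, 15), (12, 0), (12, 1), (12, 2), (12, 3), (12, 4), (12, 5), (12, 6), (12, 7), (12, 8), (12, 9), (12, 10), (12, 11), (12, 12), (12, 13), (12, 14), (12, 15)]
Unfold 5 (reflect across h@8): 128 holes -> [(3, 0), (3, 1), (3, 2), (3, 3), (3, 4), (3, 5), (3, 6), (3, 7), (3, 8), (3, 9), (3, 10), (3, 11), (3, 12), (3, 13), (3, 14), (3, 15), (4, 0), (4, 1), (4, 2), (4, 3), (4, 4), (4, 5), (4, 6), (4, 7), (4, 8), (4, 9), (4, 10), (4, 11), (4, 12), (4, 13), (4, 14), (4, 15), (6, 0), (6, 1), (6, 2), (6, 3), (6, 4), (6, 5), (6, 6), (6, 7), (6, 8), (6, 9), (6, 10), (6, 11), (6, 12), (6, 13), (6, 14), (6, 15), (7, 0), (7, 1), (7, 2), (7, 3), (7, 4), (7, 5), (7, 6), (7, 7), (7, 8), (7, 9), (7, 10), (7, 11), (7, 12), (7, 13), (7, 14), (7, 15), (8, 0), (8, 1), (8, 2), (8, 3), (8, 4), (8, 5), (8, 6), (8, 7), (8, 8), (8, 9), (8, 10), (8, 11), (8, 12), (8, 13), (8, 14), (8, 15), (9, 0), (9, 1), (9, 2), (9, 3), (9, 4), (9, 5), (9, 6), (9, 7), (9, 8), (9, 9), (9, 10), (9, 11), (9, 12), (9, 13), (9, 14), (9, 15), (11, 0), (11, 1), (11, 2), (11, 3), (11, 4), (11, 5), (11, 6), (11, 7), (11, 8), (11, 9), (11, 10), (11, 11), (11, 12), (11, 13), (11, 14), (11, 15), (12, 0), (12, 1), (12, 2), (12, 3), (12, 4), (12, 5), (12, 6), (12, 7), (12, 8), (12, 9), (12, 10), (12, 11), (12, 12), (12, 13), (12, 14), (12, 15)]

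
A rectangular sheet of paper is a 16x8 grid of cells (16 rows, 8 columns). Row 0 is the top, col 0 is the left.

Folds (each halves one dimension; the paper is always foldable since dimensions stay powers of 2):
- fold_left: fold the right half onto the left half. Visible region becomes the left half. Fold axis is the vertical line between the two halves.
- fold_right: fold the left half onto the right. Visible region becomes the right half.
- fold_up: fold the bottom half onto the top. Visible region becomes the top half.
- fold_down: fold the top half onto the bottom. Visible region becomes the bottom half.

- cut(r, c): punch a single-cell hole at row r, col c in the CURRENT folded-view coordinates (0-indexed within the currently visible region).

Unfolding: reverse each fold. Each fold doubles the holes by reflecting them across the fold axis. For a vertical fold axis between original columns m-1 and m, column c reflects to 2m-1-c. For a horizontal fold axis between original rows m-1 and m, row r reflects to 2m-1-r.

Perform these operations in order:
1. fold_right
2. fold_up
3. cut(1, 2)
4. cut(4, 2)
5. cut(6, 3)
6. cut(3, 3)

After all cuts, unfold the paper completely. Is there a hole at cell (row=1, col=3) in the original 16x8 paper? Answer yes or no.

Answer: no

Derivation:
Op 1 fold_right: fold axis v@4; visible region now rows[0,16) x cols[4,8) = 16x4
Op 2 fold_up: fold axis h@8; visible region now rows[0,8) x cols[4,8) = 8x4
Op 3 cut(1, 2): punch at orig (1,6); cuts so far [(1, 6)]; region rows[0,8) x cols[4,8) = 8x4
Op 4 cut(4, 2): punch at orig (4,6); cuts so far [(1, 6), (4, 6)]; region rows[0,8) x cols[4,8) = 8x4
Op 5 cut(6, 3): punch at orig (6,7); cuts so far [(1, 6), (4, 6), (6, 7)]; region rows[0,8) x cols[4,8) = 8x4
Op 6 cut(3, 3): punch at orig (3,7); cuts so far [(1, 6), (3, 7), (4, 6), (6, 7)]; region rows[0,8) x cols[4,8) = 8x4
Unfold 1 (reflect across h@8): 8 holes -> [(1, 6), (3, 7), (4, 6), (6, 7), (9, 7), (11, 6), (12, 7), (14, 6)]
Unfold 2 (reflect across v@4): 16 holes -> [(1, 1), (1, 6), (3, 0), (3, 7), (4, 1), (4, 6), (6, 0), (6, 7), (9, 0), (9, 7), (11, 1), (11, 6), (12, 0), (12, 7), (14, 1), (14, 6)]
Holes: [(1, 1), (1, 6), (3, 0), (3, 7), (4, 1), (4, 6), (6, 0), (6, 7), (9, 0), (9, 7), (11, 1), (11, 6), (12, 0), (12, 7), (14, 1), (14, 6)]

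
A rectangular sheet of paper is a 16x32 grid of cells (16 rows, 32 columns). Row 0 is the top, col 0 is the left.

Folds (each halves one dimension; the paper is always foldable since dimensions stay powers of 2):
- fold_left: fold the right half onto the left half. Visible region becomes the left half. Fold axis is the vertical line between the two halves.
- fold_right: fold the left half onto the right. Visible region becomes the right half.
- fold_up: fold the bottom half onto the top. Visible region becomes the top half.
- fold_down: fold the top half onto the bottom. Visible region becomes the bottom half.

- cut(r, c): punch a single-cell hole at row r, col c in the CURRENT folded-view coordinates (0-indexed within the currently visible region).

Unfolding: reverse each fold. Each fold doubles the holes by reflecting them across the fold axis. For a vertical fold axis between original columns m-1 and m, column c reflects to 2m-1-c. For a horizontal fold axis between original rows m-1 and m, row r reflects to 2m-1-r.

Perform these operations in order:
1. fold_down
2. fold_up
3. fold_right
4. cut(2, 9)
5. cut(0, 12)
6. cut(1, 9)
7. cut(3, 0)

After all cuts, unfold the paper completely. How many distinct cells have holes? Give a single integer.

Answer: 32

Derivation:
Op 1 fold_down: fold axis h@8; visible region now rows[8,16) x cols[0,32) = 8x32
Op 2 fold_up: fold axis h@12; visible region now rows[8,12) x cols[0,32) = 4x32
Op 3 fold_right: fold axis v@16; visible region now rows[8,12) x cols[16,32) = 4x16
Op 4 cut(2, 9): punch at orig (10,25); cuts so far [(10, 25)]; region rows[8,12) x cols[16,32) = 4x16
Op 5 cut(0, 12): punch at orig (8,28); cuts so far [(8, 28), (10, 25)]; region rows[8,12) x cols[16,32) = 4x16
Op 6 cut(1, 9): punch at orig (9,25); cuts so far [(8, 28), (9, 25), (10, 25)]; region rows[8,12) x cols[16,32) = 4x16
Op 7 cut(3, 0): punch at orig (11,16); cuts so far [(8, 28), (9, 25), (10, 25), (11, 16)]; region rows[8,12) x cols[16,32) = 4x16
Unfold 1 (reflect across v@16): 8 holes -> [(8, 3), (8, 28), (9, 6), (9, 25), (10, 6), (10, 25), (11, 15), (11, 16)]
Unfold 2 (reflect across h@12): 16 holes -> [(8, 3), (8, 28), (9, 6), (9, 25), (10, 6), (10, 25), (11, 15), (11, 16), (12, 15), (12, 16), (13, 6), (13, 25), (14, 6), (14, 25), (15, 3), (15, 28)]
Unfold 3 (reflect across h@8): 32 holes -> [(0, 3), (0, 28), (1, 6), (1, 25), (2, 6), (2, 25), (3, 15), (3, 16), (4, 15), (4, 16), (5, 6), (5, 25), (6, 6), (6, 25), (7, 3), (7, 28), (8, 3), (8, 28), (9, 6), (9, 25), (10, 6), (10, 25), (11, 15), (11, 16), (12, 15), (12, 16), (13, 6), (13, 25), (14, 6), (14, 25), (15, 3), (15, 28)]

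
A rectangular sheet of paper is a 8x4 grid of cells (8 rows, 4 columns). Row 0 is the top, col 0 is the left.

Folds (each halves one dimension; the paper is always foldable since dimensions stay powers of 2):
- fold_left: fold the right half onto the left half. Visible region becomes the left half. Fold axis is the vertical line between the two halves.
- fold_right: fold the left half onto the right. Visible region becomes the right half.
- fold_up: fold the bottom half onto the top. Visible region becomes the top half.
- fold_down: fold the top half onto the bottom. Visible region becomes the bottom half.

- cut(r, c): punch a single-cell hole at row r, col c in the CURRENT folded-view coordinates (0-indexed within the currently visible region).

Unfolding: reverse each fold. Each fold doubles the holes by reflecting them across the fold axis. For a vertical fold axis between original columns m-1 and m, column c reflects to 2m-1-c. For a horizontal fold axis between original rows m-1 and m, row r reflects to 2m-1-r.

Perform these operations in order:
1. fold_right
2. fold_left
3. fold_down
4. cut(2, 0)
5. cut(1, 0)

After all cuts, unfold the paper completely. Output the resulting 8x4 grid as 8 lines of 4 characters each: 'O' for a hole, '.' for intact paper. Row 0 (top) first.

Answer: ....
OOOO
OOOO
....
....
OOOO
OOOO
....

Derivation:
Op 1 fold_right: fold axis v@2; visible region now rows[0,8) x cols[2,4) = 8x2
Op 2 fold_left: fold axis v@3; visible region now rows[0,8) x cols[2,3) = 8x1
Op 3 fold_down: fold axis h@4; visible region now rows[4,8) x cols[2,3) = 4x1
Op 4 cut(2, 0): punch at orig (6,2); cuts so far [(6, 2)]; region rows[4,8) x cols[2,3) = 4x1
Op 5 cut(1, 0): punch at orig (5,2); cuts so far [(5, 2), (6, 2)]; region rows[4,8) x cols[2,3) = 4x1
Unfold 1 (reflect across h@4): 4 holes -> [(1, 2), (2, 2), (5, 2), (6, 2)]
Unfold 2 (reflect across v@3): 8 holes -> [(1, 2), (1, 3), (2, 2), (2, 3), (5, 2), (5, 3), (6, 2), (6, 3)]
Unfold 3 (reflect across v@2): 16 holes -> [(1, 0), (1, 1), (1, 2), (1, 3), (2, 0), (2, 1), (2, 2), (2, 3), (5, 0), (5, 1), (5, 2), (5, 3), (6, 0), (6, 1), (6, 2), (6, 3)]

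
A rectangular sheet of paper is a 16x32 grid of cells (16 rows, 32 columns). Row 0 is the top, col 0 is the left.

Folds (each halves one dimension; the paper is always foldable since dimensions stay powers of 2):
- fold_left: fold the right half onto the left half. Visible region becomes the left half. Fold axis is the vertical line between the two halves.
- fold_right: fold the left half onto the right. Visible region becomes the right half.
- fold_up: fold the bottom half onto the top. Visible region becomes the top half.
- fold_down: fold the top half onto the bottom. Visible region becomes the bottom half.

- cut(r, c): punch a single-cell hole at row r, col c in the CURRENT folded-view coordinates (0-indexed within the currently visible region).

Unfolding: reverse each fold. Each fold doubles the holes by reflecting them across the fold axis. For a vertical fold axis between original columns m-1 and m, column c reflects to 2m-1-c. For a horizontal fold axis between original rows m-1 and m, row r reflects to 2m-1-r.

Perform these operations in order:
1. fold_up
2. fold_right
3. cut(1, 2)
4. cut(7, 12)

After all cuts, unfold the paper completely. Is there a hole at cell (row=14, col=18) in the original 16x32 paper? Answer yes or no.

Answer: yes

Derivation:
Op 1 fold_up: fold axis h@8; visible region now rows[0,8) x cols[0,32) = 8x32
Op 2 fold_right: fold axis v@16; visible region now rows[0,8) x cols[16,32) = 8x16
Op 3 cut(1, 2): punch at orig (1,18); cuts so far [(1, 18)]; region rows[0,8) x cols[16,32) = 8x16
Op 4 cut(7, 12): punch at orig (7,28); cuts so far [(1, 18), (7, 28)]; region rows[0,8) x cols[16,32) = 8x16
Unfold 1 (reflect across v@16): 4 holes -> [(1, 13), (1, 18), (7, 3), (7, 28)]
Unfold 2 (reflect across h@8): 8 holes -> [(1, 13), (1, 18), (7, 3), (7, 28), (8, 3), (8, 28), (14, 13), (14, 18)]
Holes: [(1, 13), (1, 18), (7, 3), (7, 28), (8, 3), (8, 28), (14, 13), (14, 18)]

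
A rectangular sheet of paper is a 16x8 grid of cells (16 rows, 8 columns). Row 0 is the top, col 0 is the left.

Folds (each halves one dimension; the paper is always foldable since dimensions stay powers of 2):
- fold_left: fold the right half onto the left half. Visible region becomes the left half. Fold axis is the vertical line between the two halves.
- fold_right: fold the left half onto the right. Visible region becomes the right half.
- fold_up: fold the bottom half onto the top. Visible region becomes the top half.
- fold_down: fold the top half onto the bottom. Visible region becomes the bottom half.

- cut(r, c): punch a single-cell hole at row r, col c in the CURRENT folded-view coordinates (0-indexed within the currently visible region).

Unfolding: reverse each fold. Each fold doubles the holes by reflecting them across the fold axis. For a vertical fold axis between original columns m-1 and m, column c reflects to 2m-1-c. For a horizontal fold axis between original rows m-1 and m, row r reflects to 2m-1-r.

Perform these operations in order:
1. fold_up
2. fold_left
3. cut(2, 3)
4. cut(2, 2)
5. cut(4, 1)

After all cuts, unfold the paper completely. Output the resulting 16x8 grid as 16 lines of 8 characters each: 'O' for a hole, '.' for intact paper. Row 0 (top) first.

Op 1 fold_up: fold axis h@8; visible region now rows[0,8) x cols[0,8) = 8x8
Op 2 fold_left: fold axis v@4; visible region now rows[0,8) x cols[0,4) = 8x4
Op 3 cut(2, 3): punch at orig (2,3); cuts so far [(2, 3)]; region rows[0,8) x cols[0,4) = 8x4
Op 4 cut(2, 2): punch at orig (2,2); cuts so far [(2, 2), (2, 3)]; region rows[0,8) x cols[0,4) = 8x4
Op 5 cut(4, 1): punch at orig (4,1); cuts so far [(2, 2), (2, 3), (4, 1)]; region rows[0,8) x cols[0,4) = 8x4
Unfold 1 (reflect across v@4): 6 holes -> [(2, 2), (2, 3), (2, 4), (2, 5), (4, 1), (4, 6)]
Unfold 2 (reflect across h@8): 12 holes -> [(2, 2), (2, 3), (2, 4), (2, 5), (4, 1), (4, 6), (11, 1), (11, 6), (13, 2), (13, 3), (13, 4), (13, 5)]

Answer: ........
........
..OOOO..
........
.O....O.
........
........
........
........
........
........
.O....O.
........
..OOOO..
........
........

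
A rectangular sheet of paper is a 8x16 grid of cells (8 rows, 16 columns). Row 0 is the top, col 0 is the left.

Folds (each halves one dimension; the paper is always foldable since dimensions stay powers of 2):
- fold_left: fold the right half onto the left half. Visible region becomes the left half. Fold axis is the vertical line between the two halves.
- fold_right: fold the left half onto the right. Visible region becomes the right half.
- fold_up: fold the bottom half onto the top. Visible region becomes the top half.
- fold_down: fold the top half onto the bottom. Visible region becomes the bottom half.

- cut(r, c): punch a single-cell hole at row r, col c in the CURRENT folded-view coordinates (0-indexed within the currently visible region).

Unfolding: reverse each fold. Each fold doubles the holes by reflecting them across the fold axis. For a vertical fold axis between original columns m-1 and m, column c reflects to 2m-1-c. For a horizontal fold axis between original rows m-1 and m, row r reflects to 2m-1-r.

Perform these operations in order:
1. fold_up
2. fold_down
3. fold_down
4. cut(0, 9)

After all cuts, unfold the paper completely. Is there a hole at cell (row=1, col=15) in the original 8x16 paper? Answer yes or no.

Op 1 fold_up: fold axis h@4; visible region now rows[0,4) x cols[0,16) = 4x16
Op 2 fold_down: fold axis h@2; visible region now rows[2,4) x cols[0,16) = 2x16
Op 3 fold_down: fold axis h@3; visible region now rows[3,4) x cols[0,16) = 1x16
Op 4 cut(0, 9): punch at orig (3,9); cuts so far [(3, 9)]; region rows[3,4) x cols[0,16) = 1x16
Unfold 1 (reflect across h@3): 2 holes -> [(2, 9), (3, 9)]
Unfold 2 (reflect across h@2): 4 holes -> [(0, 9), (1, 9), (2, 9), (3, 9)]
Unfold 3 (reflect across h@4): 8 holes -> [(0, 9), (1, 9), (2, 9), (3, 9), (4, 9), (5, 9), (6, 9), (7, 9)]
Holes: [(0, 9), (1, 9), (2, 9), (3, 9), (4, 9), (5, 9), (6, 9), (7, 9)]

Answer: no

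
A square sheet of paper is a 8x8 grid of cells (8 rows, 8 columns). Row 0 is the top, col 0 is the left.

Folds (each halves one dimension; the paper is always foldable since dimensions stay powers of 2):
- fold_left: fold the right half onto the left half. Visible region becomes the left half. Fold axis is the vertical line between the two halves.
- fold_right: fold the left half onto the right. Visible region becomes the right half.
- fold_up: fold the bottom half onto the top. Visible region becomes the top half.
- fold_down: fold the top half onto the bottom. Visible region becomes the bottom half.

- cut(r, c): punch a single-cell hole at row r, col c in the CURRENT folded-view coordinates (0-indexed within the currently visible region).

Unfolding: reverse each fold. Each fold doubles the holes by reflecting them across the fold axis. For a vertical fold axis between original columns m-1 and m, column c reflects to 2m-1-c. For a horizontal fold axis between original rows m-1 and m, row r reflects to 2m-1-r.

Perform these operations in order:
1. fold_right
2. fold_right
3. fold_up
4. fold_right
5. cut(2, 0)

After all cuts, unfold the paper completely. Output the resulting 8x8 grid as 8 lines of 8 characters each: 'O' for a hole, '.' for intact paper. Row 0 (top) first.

Op 1 fold_right: fold axis v@4; visible region now rows[0,8) x cols[4,8) = 8x4
Op 2 fold_right: fold axis v@6; visible region now rows[0,8) x cols[6,8) = 8x2
Op 3 fold_up: fold axis h@4; visible region now rows[0,4) x cols[6,8) = 4x2
Op 4 fold_right: fold axis v@7; visible region now rows[0,4) x cols[7,8) = 4x1
Op 5 cut(2, 0): punch at orig (2,7); cuts so far [(2, 7)]; region rows[0,4) x cols[7,8) = 4x1
Unfold 1 (reflect across v@7): 2 holes -> [(2, 6), (2, 7)]
Unfold 2 (reflect across h@4): 4 holes -> [(2, 6), (2, 7), (5, 6), (5, 7)]
Unfold 3 (reflect across v@6): 8 holes -> [(2, 4), (2, 5), (2, 6), (2, 7), (5, 4), (5, 5), (5, 6), (5, 7)]
Unfold 4 (reflect across v@4): 16 holes -> [(2, 0), (2, 1), (2, 2), (2, 3), (2, 4), (2, 5), (2, 6), (2, 7), (5, 0), (5, 1), (5, 2), (5, 3), (5, 4), (5, 5), (5, 6), (5, 7)]

Answer: ........
........
OOOOOOOO
........
........
OOOOOOOO
........
........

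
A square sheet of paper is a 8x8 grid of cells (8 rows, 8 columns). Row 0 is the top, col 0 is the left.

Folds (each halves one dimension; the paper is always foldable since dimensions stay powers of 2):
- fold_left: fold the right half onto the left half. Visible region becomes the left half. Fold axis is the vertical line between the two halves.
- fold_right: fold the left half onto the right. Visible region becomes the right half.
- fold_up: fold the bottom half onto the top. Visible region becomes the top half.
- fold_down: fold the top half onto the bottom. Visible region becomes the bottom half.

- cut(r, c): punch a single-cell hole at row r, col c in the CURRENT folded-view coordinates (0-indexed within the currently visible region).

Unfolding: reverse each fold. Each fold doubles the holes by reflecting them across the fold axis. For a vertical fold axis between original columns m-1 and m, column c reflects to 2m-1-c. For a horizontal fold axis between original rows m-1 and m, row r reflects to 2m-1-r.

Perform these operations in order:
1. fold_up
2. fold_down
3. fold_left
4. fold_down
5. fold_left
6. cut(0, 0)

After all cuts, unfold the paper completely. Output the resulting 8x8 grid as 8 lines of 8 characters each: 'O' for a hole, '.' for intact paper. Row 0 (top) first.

Answer: O..OO..O
O..OO..O
O..OO..O
O..OO..O
O..OO..O
O..OO..O
O..OO..O
O..OO..O

Derivation:
Op 1 fold_up: fold axis h@4; visible region now rows[0,4) x cols[0,8) = 4x8
Op 2 fold_down: fold axis h@2; visible region now rows[2,4) x cols[0,8) = 2x8
Op 3 fold_left: fold axis v@4; visible region now rows[2,4) x cols[0,4) = 2x4
Op 4 fold_down: fold axis h@3; visible region now rows[3,4) x cols[0,4) = 1x4
Op 5 fold_left: fold axis v@2; visible region now rows[3,4) x cols[0,2) = 1x2
Op 6 cut(0, 0): punch at orig (3,0); cuts so far [(3, 0)]; region rows[3,4) x cols[0,2) = 1x2
Unfold 1 (reflect across v@2): 2 holes -> [(3, 0), (3, 3)]
Unfold 2 (reflect across h@3): 4 holes -> [(2, 0), (2, 3), (3, 0), (3, 3)]
Unfold 3 (reflect across v@4): 8 holes -> [(2, 0), (2, 3), (2, 4), (2, 7), (3, 0), (3, 3), (3, 4), (3, 7)]
Unfold 4 (reflect across h@2): 16 holes -> [(0, 0), (0, 3), (0, 4), (0, 7), (1, 0), (1, 3), (1, 4), (1, 7), (2, 0), (2, 3), (2, 4), (2, 7), (3, 0), (3, 3), (3, 4), (3, 7)]
Unfold 5 (reflect across h@4): 32 holes -> [(0, 0), (0, 3), (0, 4), (0, 7), (1, 0), (1, 3), (1, 4), (1, 7), (2, 0), (2, 3), (2, 4), (2, 7), (3, 0), (3, 3), (3, 4), (3, 7), (4, 0), (4, 3), (4, 4), (4, 7), (5, 0), (5, 3), (5, 4), (5, 7), (6, 0), (6, 3), (6, 4), (6, 7), (7, 0), (7, 3), (7, 4), (7, 7)]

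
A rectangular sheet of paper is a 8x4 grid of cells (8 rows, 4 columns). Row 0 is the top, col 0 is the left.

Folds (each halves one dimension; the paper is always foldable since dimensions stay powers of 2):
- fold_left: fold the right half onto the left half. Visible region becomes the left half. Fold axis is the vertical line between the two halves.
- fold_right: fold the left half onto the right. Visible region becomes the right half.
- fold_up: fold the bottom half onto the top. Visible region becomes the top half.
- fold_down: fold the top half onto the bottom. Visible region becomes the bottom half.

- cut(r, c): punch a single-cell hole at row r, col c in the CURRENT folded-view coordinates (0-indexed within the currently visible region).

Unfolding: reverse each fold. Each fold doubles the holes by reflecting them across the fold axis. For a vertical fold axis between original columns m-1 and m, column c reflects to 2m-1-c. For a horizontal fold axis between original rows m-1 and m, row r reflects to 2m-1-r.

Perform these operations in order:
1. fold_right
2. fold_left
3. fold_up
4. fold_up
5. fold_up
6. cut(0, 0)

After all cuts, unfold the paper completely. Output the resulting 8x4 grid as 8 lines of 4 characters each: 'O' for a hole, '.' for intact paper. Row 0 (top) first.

Op 1 fold_right: fold axis v@2; visible region now rows[0,8) x cols[2,4) = 8x2
Op 2 fold_left: fold axis v@3; visible region now rows[0,8) x cols[2,3) = 8x1
Op 3 fold_up: fold axis h@4; visible region now rows[0,4) x cols[2,3) = 4x1
Op 4 fold_up: fold axis h@2; visible region now rows[0,2) x cols[2,3) = 2x1
Op 5 fold_up: fold axis h@1; visible region now rows[0,1) x cols[2,3) = 1x1
Op 6 cut(0, 0): punch at orig (0,2); cuts so far [(0, 2)]; region rows[0,1) x cols[2,3) = 1x1
Unfold 1 (reflect across h@1): 2 holes -> [(0, 2), (1, 2)]
Unfold 2 (reflect across h@2): 4 holes -> [(0, 2), (1, 2), (2, 2), (3, 2)]
Unfold 3 (reflect across h@4): 8 holes -> [(0, 2), (1, 2), (2, 2), (3, 2), (4, 2), (5, 2), (6, 2), (7, 2)]
Unfold 4 (reflect across v@3): 16 holes -> [(0, 2), (0, 3), (1, 2), (1, 3), (2, 2), (2, 3), (3, 2), (3, 3), (4, 2), (4, 3), (5, 2), (5, 3), (6, 2), (6, 3), (7, 2), (7, 3)]
Unfold 5 (reflect across v@2): 32 holes -> [(0, 0), (0, 1), (0, 2), (0, 3), (1, 0), (1, 1), (1, 2), (1, 3), (2, 0), (2, 1), (2, 2), (2, 3), (3, 0), (3, 1), (3, 2), (3, 3), (4, 0), (4, 1), (4, 2), (4, 3), (5, 0), (5, 1), (5, 2), (5, 3), (6, 0), (6, 1), (6, 2), (6, 3), (7, 0), (7, 1), (7, 2), (7, 3)]

Answer: OOOO
OOOO
OOOO
OOOO
OOOO
OOOO
OOOO
OOOO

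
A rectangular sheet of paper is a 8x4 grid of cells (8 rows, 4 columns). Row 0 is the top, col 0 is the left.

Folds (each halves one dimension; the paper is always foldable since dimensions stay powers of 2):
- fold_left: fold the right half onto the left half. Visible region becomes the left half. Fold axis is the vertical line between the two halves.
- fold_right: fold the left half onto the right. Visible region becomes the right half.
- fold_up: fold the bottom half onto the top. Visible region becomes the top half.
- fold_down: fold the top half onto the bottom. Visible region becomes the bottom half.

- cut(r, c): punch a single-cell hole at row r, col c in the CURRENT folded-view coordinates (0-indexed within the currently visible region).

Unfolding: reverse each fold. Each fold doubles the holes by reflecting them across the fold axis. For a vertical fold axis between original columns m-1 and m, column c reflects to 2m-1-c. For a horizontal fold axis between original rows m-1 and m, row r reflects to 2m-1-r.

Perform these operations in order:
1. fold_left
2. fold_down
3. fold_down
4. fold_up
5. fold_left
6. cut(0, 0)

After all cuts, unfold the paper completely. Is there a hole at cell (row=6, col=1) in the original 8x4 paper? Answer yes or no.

Answer: yes

Derivation:
Op 1 fold_left: fold axis v@2; visible region now rows[0,8) x cols[0,2) = 8x2
Op 2 fold_down: fold axis h@4; visible region now rows[4,8) x cols[0,2) = 4x2
Op 3 fold_down: fold axis h@6; visible region now rows[6,8) x cols[0,2) = 2x2
Op 4 fold_up: fold axis h@7; visible region now rows[6,7) x cols[0,2) = 1x2
Op 5 fold_left: fold axis v@1; visible region now rows[6,7) x cols[0,1) = 1x1
Op 6 cut(0, 0): punch at orig (6,0); cuts so far [(6, 0)]; region rows[6,7) x cols[0,1) = 1x1
Unfold 1 (reflect across v@1): 2 holes -> [(6, 0), (6, 1)]
Unfold 2 (reflect across h@7): 4 holes -> [(6, 0), (6, 1), (7, 0), (7, 1)]
Unfold 3 (reflect across h@6): 8 holes -> [(4, 0), (4, 1), (5, 0), (5, 1), (6, 0), (6, 1), (7, 0), (7, 1)]
Unfold 4 (reflect across h@4): 16 holes -> [(0, 0), (0, 1), (1, 0), (1, 1), (2, 0), (2, 1), (3, 0), (3, 1), (4, 0), (4, 1), (5, 0), (5, 1), (6, 0), (6, 1), (7, 0), (7, 1)]
Unfold 5 (reflect across v@2): 32 holes -> [(0, 0), (0, 1), (0, 2), (0, 3), (1, 0), (1, 1), (1, 2), (1, 3), (2, 0), (2, 1), (2, 2), (2, 3), (3, 0), (3, 1), (3, 2), (3, 3), (4, 0), (4, 1), (4, 2), (4, 3), (5, 0), (5, 1), (5, 2), (5, 3), (6, 0), (6, 1), (6, 2), (6, 3), (7, 0), (7, 1), (7, 2), (7, 3)]
Holes: [(0, 0), (0, 1), (0, 2), (0, 3), (1, 0), (1, 1), (1, 2), (1, 3), (2, 0), (2, 1), (2, 2), (2, 3), (3, 0), (3, 1), (3, 2), (3, 3), (4, 0), (4, 1), (4, 2), (4, 3), (5, 0), (5, 1), (5, 2), (5, 3), (6, 0), (6, 1), (6, 2), (6, 3), (7, 0), (7, 1), (7, 2), (7, 3)]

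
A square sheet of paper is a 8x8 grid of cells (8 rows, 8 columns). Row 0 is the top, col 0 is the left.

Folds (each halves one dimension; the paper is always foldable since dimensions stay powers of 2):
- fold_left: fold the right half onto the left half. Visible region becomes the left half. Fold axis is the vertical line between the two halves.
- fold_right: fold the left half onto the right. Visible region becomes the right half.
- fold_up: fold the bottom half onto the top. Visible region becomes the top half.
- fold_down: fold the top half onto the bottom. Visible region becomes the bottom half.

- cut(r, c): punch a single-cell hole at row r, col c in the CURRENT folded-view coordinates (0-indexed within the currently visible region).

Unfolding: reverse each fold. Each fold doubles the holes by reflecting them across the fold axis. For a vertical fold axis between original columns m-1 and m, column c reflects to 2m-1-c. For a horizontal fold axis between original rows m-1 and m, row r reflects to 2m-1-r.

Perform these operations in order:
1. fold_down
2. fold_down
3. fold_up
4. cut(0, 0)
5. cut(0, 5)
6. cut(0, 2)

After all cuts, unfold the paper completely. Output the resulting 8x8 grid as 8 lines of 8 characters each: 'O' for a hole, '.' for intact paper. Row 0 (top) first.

Op 1 fold_down: fold axis h@4; visible region now rows[4,8) x cols[0,8) = 4x8
Op 2 fold_down: fold axis h@6; visible region now rows[6,8) x cols[0,8) = 2x8
Op 3 fold_up: fold axis h@7; visible region now rows[6,7) x cols[0,8) = 1x8
Op 4 cut(0, 0): punch at orig (6,0); cuts so far [(6, 0)]; region rows[6,7) x cols[0,8) = 1x8
Op 5 cut(0, 5): punch at orig (6,5); cuts so far [(6, 0), (6, 5)]; region rows[6,7) x cols[0,8) = 1x8
Op 6 cut(0, 2): punch at orig (6,2); cuts so far [(6, 0), (6, 2), (6, 5)]; region rows[6,7) x cols[0,8) = 1x8
Unfold 1 (reflect across h@7): 6 holes -> [(6, 0), (6, 2), (6, 5), (7, 0), (7, 2), (7, 5)]
Unfold 2 (reflect across h@6): 12 holes -> [(4, 0), (4, 2), (4, 5), (5, 0), (5, 2), (5, 5), (6, 0), (6, 2), (6, 5), (7, 0), (7, 2), (7, 5)]
Unfold 3 (reflect across h@4): 24 holes -> [(0, 0), (0, 2), (0, 5), (1, 0), (1, 2), (1, 5), (2, 0), (2, 2), (2, 5), (3, 0), (3, 2), (3, 5), (4, 0), (4, 2), (4, 5), (5, 0), (5, 2), (5, 5), (6, 0), (6, 2), (6, 5), (7, 0), (7, 2), (7, 5)]

Answer: O.O..O..
O.O..O..
O.O..O..
O.O..O..
O.O..O..
O.O..O..
O.O..O..
O.O..O..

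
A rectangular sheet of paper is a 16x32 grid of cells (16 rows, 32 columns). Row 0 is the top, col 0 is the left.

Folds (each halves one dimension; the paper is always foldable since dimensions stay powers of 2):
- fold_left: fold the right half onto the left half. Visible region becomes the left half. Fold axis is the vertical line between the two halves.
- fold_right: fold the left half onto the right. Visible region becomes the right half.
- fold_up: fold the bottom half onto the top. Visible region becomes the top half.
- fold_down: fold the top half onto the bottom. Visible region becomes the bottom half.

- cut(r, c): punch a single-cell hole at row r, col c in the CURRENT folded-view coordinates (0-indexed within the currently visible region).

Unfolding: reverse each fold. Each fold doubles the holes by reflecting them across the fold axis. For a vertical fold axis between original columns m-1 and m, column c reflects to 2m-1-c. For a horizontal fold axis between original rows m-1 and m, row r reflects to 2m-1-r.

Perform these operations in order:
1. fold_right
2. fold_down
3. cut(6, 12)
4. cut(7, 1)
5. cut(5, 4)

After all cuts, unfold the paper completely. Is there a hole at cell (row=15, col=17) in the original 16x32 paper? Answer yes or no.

Op 1 fold_right: fold axis v@16; visible region now rows[0,16) x cols[16,32) = 16x16
Op 2 fold_down: fold axis h@8; visible region now rows[8,16) x cols[16,32) = 8x16
Op 3 cut(6, 12): punch at orig (14,28); cuts so far [(14, 28)]; region rows[8,16) x cols[16,32) = 8x16
Op 4 cut(7, 1): punch at orig (15,17); cuts so far [(14, 28), (15, 17)]; region rows[8,16) x cols[16,32) = 8x16
Op 5 cut(5, 4): punch at orig (13,20); cuts so far [(13, 20), (14, 28), (15, 17)]; region rows[8,16) x cols[16,32) = 8x16
Unfold 1 (reflect across h@8): 6 holes -> [(0, 17), (1, 28), (2, 20), (13, 20), (14, 28), (15, 17)]
Unfold 2 (reflect across v@16): 12 holes -> [(0, 14), (0, 17), (1, 3), (1, 28), (2, 11), (2, 20), (13, 11), (13, 20), (14, 3), (14, 28), (15, 14), (15, 17)]
Holes: [(0, 14), (0, 17), (1, 3), (1, 28), (2, 11), (2, 20), (13, 11), (13, 20), (14, 3), (14, 28), (15, 14), (15, 17)]

Answer: yes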